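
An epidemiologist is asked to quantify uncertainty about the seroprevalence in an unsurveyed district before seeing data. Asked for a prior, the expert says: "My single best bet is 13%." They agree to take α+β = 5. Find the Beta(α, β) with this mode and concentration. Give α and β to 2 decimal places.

α = 1.39, β = 3.61

For α,β > 1 the Beta mode is (α−1)/(α+β−2). With α+β = 5, the mode is (α−1)/3.
Set (α−1)/3 = 0.13 → α = 1 + 0.13·3 = 1.39.
β = 5 − α = 3.61.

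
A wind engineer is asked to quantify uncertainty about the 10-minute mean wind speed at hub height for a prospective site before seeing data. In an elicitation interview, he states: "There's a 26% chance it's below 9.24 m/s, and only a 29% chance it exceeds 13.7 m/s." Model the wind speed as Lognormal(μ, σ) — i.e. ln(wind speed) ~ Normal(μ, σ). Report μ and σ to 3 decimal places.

If T ~ Lognormal(μ,σ) then ln T ~ Normal(μ,σ), so the p-quantile of ln T is μ + z_p·σ.
ln(9.24) = 2.224 and ln(13.7) = 2.617; z_{0.26} = -0.6433, z_{0.71} = 0.5534.
σ = (2.617 − 2.224)/(0.5534 − (-0.6433)) = 0.329.
μ = 2.224 − (-0.6433)·0.329 = 2.435.

μ ≈ 2.435, σ ≈ 0.329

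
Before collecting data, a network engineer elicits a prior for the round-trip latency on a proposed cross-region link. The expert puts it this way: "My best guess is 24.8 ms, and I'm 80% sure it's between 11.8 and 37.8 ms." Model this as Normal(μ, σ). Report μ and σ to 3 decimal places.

μ = 24.800, σ = 10.144

A symmetric 80% interval runs μ ± z·σ with z = 1.282.
Half-width = 13, so σ = 13/1.282 = 10.144.
μ is the stated best guess, 24.800.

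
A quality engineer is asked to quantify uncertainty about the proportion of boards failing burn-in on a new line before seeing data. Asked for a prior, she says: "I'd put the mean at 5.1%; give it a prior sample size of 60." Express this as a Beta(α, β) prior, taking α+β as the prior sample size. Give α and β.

Under the effective-sample-size interpretation, Beta(α, β) has prior mean α/(α+β) and prior sample size α+β.
So α+β = 60 and α/(α+β) = 0.051, giving α = 0.051·60 = 3.06 and β = 60 − 3.06 = 56.94.

α = 3.06, β = 56.94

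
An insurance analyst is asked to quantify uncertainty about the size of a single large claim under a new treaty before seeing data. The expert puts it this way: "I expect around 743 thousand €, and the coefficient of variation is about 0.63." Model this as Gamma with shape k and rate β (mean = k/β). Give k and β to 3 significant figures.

For Gamma(k, rate β): mean = k/β, variance = k/β², so CV = 1/√k.
CV = 0.63, hence k = 1/CV² = 2.52.
Then β = k/mean = 2.52/743 = 0.00339.

k ≈ 2.52, β ≈ 0.00339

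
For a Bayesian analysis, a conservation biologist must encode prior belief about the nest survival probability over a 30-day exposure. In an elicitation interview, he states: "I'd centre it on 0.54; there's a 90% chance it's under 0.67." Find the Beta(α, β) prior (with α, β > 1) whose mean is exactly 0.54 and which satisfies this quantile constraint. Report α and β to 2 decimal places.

α ≈ 12.69, β ≈ 10.81

With mean 0.54 fixed, write α = 0.54s, β = 0.46s where s = α+β.
Need P(θ < 0.67) = 0.9 under Beta(0.54s, 0.46s). Normal approximation: (q−m)/√(m(1−m)/s) ≈ z_{0.9} = 1.28, so s ≈ 0.54·0.46·(1.28)²/(0.67−0.54)² = 24.1.
At s = 24.1: P(θ<0.67) ≈ 0.903. Adjusting to match 0.9 gives s ≈ 23.51.
So α = 0.54·23.51 ≈ 12.69, β = 0.46·23.51 ≈ 10.81.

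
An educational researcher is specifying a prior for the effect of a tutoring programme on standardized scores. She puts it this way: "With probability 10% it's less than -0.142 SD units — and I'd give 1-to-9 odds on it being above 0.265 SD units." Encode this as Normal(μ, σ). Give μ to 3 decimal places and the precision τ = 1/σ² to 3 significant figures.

For Normal(μ,σ), the p-quantile is μ + z_p·σ. Here z_{0.1} = -1.282, z_{0.9} = 1.282.
So -0.142 = μ − 1.282σ and 0.265 = μ + 1.282σ.
Subtracting: σ = (0.265 − -0.142)/(1.282 − (-1.282)) = 0.159.
Then μ = -0.142 − (-1.282)·0.159 = 0.062.
Precision τ = 1/σ² = 1/0.1588² = 39.7.

μ = 0.062, τ = 39.7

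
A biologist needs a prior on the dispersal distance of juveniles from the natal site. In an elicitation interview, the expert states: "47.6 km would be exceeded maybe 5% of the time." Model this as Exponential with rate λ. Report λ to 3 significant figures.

P(T > 47.6) = e^(−λ·47.6) = 0.05, so λ = −ln(0.05)/47.6 = 0.0629.

λ ≈ 0.0629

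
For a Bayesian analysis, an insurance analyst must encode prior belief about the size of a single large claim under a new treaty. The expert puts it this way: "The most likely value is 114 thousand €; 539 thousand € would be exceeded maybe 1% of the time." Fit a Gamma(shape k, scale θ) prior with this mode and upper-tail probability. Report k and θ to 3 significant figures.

k ≈ 2.65, θ ≈ 69

Gamma(k,θ) with k>1 has mode (k−1)θ, so θ = 114/(k−1).
Need P(X < 539) = 0.99 with θ tied to k this way. Start at k = 2, θ = 114: P(X<539) ≈ 0.949.
Too low — raise k to concentrate. Iterating converges to k ≈ 2.65.
Then θ = 114/(2.65−1) ≈ 69.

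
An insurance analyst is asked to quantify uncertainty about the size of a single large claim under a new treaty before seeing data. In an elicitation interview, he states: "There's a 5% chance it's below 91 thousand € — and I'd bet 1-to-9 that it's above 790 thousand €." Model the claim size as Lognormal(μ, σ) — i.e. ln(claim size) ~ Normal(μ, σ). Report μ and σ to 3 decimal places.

μ ≈ 5.726, σ ≈ 0.739

If T ~ Lognormal(μ,σ) then ln T ~ Normal(μ,σ), so the p-quantile of ln T is μ + z_p·σ.
ln(91) = 4.511 and ln(790) = 6.672; z_{0.05} = -1.645, z_{0.9} = 1.282.
σ = (6.672 − 4.511)/(1.282 − (-1.645)) = 0.739.
μ = 4.511 − (-1.645)·0.739 = 5.726.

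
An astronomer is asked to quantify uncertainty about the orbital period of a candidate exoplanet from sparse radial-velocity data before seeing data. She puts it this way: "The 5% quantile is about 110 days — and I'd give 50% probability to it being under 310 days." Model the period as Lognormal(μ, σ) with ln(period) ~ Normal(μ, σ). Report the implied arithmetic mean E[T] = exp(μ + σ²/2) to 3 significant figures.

If T ~ Lognormal(μ,σ) then ln T ~ Normal(μ,σ), so the p-quantile of ln T is μ + z_p·σ.
ln(110) = 4.7 and ln(310) = 5.737; z_{0.05} = -1.645, z_{0.5} = 0.
σ = (5.737 − 4.7)/(0 − (-1.645)) = 0.630.
μ = 4.7 − (-1.645)·0.630 = 5.737.
E[T] = exp(μ + σ²/2) = exp(5.737 + 0.1984) = 378 days.

E[T] ≈ 378 days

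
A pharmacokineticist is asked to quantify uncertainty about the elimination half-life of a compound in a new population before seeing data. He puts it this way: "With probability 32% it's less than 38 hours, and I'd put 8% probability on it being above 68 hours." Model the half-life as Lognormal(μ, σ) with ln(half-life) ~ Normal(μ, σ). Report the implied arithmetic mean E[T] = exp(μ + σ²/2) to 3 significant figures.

E[T] ≈ 46.1 hours

If T ~ Lognormal(μ,σ) then ln T ~ Normal(μ,σ), so the p-quantile of ln T is μ + z_p·σ.
ln(38) = 3.638 and ln(68) = 4.22; z_{0.32} = -0.4677, z_{0.92} = 1.405.
σ = (4.22 − 3.638)/(1.405 − (-0.4677)) = 0.311.
μ = 3.638 − (-0.4677)·0.311 = 3.783.
E[T] = exp(μ + σ²/2) = exp(3.783 + 0.0483) = 46.1 hours.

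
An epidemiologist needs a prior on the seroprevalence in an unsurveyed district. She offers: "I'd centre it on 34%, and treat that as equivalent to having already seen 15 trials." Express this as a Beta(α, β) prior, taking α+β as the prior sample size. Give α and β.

Under the effective-sample-size interpretation, Beta(α, β) has prior mean α/(α+β) and prior sample size α+β.
So α+β = 15 and α/(α+β) = 0.34, giving α = 0.34·15 = 5.1 and β = 15 − 5.1 = 9.9.

α = 5.1, β = 9.9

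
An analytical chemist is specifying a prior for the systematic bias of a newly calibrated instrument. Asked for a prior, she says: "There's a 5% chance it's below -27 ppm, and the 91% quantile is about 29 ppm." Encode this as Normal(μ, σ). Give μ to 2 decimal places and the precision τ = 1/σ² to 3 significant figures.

For Normal(μ,σ), the p-quantile is μ + z_p·σ. Here z_{0.05} = -1.645, z_{0.91} = 1.341.
So -27 = μ − 1.645σ and 29 = μ + 1.341σ.
Subtracting: σ = (29 − -27)/(1.341 − (-1.645)) = 18.76.
Then μ = -27 − (-1.645)·18.76 = 3.85.
Precision τ = 1/σ² = 1/18.76² = 0.00284.

μ = 3.85, τ = 0.00284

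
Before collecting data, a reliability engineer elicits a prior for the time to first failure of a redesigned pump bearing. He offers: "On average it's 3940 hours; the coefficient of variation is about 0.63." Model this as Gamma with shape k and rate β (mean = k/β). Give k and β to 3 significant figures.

For Gamma(k, rate β): mean = k/β, variance = k/β², so CV = 1/√k.
CV = 0.63, hence k = 1/CV² = 2.52.
Then β = k/mean = 2.52/3940 = 0.000639.

k ≈ 2.52, β ≈ 0.000639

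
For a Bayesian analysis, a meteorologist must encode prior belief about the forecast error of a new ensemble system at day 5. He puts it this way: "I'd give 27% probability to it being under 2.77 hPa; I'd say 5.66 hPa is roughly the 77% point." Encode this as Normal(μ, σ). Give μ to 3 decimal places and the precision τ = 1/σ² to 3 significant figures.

For Normal(μ,σ), the p-quantile is μ + z_p·σ. Here z_{0.27} = -0.6128, z_{0.77} = 0.7388.
So 2.77 = μ − 0.6128σ and 5.66 = μ + 0.7388σ.
Subtracting: σ = (5.66 − 2.77)/(0.7388 − (-0.6128)) = 2.138.
Then μ = 2.77 − (-0.6128)·2.138 = 4.080.
Precision τ = 1/σ² = 1/2.138² = 0.219.

μ = 4.080, τ = 0.219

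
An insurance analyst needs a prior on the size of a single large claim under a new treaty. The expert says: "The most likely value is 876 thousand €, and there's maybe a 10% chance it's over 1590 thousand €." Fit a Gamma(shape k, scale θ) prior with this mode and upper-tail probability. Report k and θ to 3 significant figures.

k ≈ 6.36, θ ≈ 163

Gamma(k,θ) with k>1 has mode (k−1)θ, so θ = 876/(k−1).
Need P(X < 1590) = 0.9 with θ tied to k this way. Start at k = 2, θ = 876: P(X<1590) ≈ 0.542.
Too low — raise k to concentrate. Iterating converges to k ≈ 6.36.
Then θ = 876/(6.36−1) ≈ 163.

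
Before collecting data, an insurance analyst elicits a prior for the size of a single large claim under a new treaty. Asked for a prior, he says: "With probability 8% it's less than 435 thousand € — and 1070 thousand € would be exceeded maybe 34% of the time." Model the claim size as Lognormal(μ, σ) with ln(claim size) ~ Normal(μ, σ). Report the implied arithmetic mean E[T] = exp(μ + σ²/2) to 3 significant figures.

E[T] ≈ 986 thousand €

If T ~ Lognormal(μ,σ) then ln T ~ Normal(μ,σ), so the p-quantile of ln T is μ + z_p·σ.
ln(435) = 6.075 and ln(1070) = 6.975; z_{0.08} = -1.405, z_{0.66} = 0.4125.
σ = (6.975 − 6.075)/(0.4125 − (-1.405)) = 0.495.
μ = 6.075 − (-1.405)·0.495 = 6.771.
E[T] = exp(μ + σ²/2) = exp(6.771 + 0.1226) = 986 thousand €.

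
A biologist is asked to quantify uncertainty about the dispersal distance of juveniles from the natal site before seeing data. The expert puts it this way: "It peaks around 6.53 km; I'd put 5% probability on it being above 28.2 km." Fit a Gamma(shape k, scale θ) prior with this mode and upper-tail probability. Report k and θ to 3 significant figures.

k ≈ 2.16, θ ≈ 5.64

Gamma(k,θ) with k>1 has mode (k−1)θ, so θ = 6.53/(k−1).
Need P(X < 28.2) = 0.95 with θ tied to k this way. Start at k = 2, θ = 6.53: P(X<28.2) ≈ 0.929.
Too low — raise k to concentrate. Iterating converges to k ≈ 2.16.
Then θ = 6.53/(2.16−1) ≈ 5.64.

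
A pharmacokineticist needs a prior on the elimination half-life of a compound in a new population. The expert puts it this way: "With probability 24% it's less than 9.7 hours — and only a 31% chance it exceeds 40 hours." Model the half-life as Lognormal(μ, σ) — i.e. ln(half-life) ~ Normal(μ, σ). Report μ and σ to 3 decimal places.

If T ~ Lognormal(μ,σ) then ln T ~ Normal(μ,σ), so the p-quantile of ln T is μ + z_p·σ.
ln(9.7) = 2.272 and ln(40) = 3.689; z_{0.24} = -0.7063, z_{0.69} = 0.4959.
σ = (3.689 − 2.272)/(0.4959 − (-0.7063)) = 1.179.
μ = 2.272 − (-0.7063)·1.179 = 3.105.

μ ≈ 3.105, σ ≈ 1.179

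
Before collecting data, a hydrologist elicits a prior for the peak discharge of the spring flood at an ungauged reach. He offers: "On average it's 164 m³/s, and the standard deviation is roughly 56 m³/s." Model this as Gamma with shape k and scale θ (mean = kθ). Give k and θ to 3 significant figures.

For Gamma(k, scale θ): mean = kθ, variance = kθ², so CV = 1/√k.
CV = SD/mean = 56/164 = 0.3415, hence k = 1/CV² = 8.58.
Then θ = mean/k = 164/8.58 = 19.1.

k ≈ 8.58, θ ≈ 19.1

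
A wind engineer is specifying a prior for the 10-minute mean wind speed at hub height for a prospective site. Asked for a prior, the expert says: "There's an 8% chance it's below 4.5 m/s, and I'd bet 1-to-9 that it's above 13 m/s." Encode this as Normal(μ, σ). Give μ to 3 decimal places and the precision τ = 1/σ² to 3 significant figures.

For Normal(μ,σ), the p-quantile is μ + z_p·σ. Here z_{0.08} = -1.405, z_{0.9} = 1.282.
So 4.5 = μ − 1.405σ and 13 = μ + 1.282σ.
Subtracting: σ = (13 − 4.5)/(1.282 − (-1.405)) = 3.164.
Then μ = 4.5 − (-1.405)·3.164 = 8.945.
Precision τ = 1/σ² = 1/3.164² = 0.0999.

μ = 8.945, τ = 0.0999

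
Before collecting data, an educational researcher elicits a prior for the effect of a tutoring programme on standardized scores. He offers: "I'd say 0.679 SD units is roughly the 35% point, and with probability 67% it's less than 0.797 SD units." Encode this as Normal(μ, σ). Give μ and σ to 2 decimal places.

μ = 0.73, σ = 0.14

The p-quantile of Normal(μ,σ) is μ + z_p·σ, with z_{0.35} = -0.3853 and z_{0.67} = 0.4399.
Eliminate σ: μ = (z₂·x₁ − z₁·x₂)/(z₂ − z₁) = (0.4399·0.679 − (-0.3853)·0.797)/0.8252 = 0.73.
Then σ = (x₂ − x₁)/(z₂ − z₁) = (0.797 − 0.679)/0.8252 = 0.14.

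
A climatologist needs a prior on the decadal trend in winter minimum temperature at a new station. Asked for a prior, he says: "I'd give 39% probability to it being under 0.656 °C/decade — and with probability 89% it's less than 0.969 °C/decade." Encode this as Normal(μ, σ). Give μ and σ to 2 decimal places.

μ = 0.71, σ = 0.21

The p-quantile of Normal(μ,σ) is μ + z_p·σ, with z_{0.39} = -0.2793 and z_{0.89} = 1.227.
Eliminate σ: μ = (z₂·x₁ − z₁·x₂)/(z₂ − z₁) = (1.227·0.656 − (-0.2793)·0.969)/1.506 = 0.71.
Then σ = (x₂ − x₁)/(z₂ − z₁) = (0.969 − 0.656)/1.506 = 0.21.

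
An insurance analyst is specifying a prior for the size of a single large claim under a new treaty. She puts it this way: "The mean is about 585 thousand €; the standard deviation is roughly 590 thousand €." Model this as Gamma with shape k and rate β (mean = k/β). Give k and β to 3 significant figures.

k ≈ 0.983, β ≈ 0.00168

For Gamma(k, rate β): mean = k/β, variance = k/β², so CV = 1/√k.
CV = SD/mean = 590/585 = 1.009, hence k = 1/CV² = 0.983.
Then β = k/mean = 0.983/585 = 0.00168.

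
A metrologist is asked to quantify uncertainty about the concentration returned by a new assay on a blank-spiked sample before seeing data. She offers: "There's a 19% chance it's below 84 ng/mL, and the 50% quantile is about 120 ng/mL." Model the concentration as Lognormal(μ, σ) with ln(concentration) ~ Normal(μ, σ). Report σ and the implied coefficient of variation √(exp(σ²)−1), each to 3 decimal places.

σ ≈ 0.406, CV ≈ 0.424

If T ~ Lognormal(μ,σ) then ln T ~ Normal(μ,σ), so the p-quantile of ln T is μ + z_p·σ.
ln(84) = 4.431 and ln(120) = 4.787; z_{0.19} = -0.8779, z_{0.5} = 0.
σ = (4.787 − 4.431)/(0 − (-0.8779)) = 0.406.
μ = 4.431 − (-0.8779)·0.406 = 4.787.
CV = √(exp(σ²)−1) = √(exp(0.1651)−1) = 0.424.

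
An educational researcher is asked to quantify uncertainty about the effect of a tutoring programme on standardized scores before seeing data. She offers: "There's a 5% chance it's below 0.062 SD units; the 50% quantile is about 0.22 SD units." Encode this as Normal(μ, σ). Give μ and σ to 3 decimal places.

The p-quantile of Normal(μ,σ) is μ + z_p·σ, with z_{0.05} = -1.645 and z_{0.5} = 0.
Eliminate σ: μ = (z₂·x₁ − z₁·x₂)/(z₂ − z₁) = (0·0.062 − (-1.645)·0.22)/1.645 = 0.220.
Then σ = (x₂ − x₁)/(z₂ − z₁) = (0.22 − 0.062)/1.645 = 0.096.

μ = 0.220, σ = 0.096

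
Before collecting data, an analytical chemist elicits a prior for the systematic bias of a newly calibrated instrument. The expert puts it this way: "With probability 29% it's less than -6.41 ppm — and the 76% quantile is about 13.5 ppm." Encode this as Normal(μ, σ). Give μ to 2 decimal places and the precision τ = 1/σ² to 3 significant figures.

μ = 2.34, τ = 0.004

For Normal(μ,σ), the p-quantile is μ + z_p·σ. Here z_{0.29} = -0.5534, z_{0.76} = 0.7063.
So -6.41 = μ − 0.5534σ and 13.5 = μ + 0.7063σ.
Subtracting: σ = (13.5 − -6.41)/(0.7063 − (-0.5534)) = 15.81.
Then μ = -6.41 − (-0.5534)·15.81 = 2.34.
Precision τ = 1/σ² = 1/15.81² = 0.004.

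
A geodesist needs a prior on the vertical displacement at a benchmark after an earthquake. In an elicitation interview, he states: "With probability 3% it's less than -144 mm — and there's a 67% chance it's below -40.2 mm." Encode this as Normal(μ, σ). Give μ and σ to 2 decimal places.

μ = -59.88, σ = 44.73

For Normal(μ,σ), the p-quantile is μ + z_p·σ. Here z_{0.03} = -1.881, z_{0.67} = 0.4399.
So -144 = μ − 1.881σ and -40.2 = μ + 0.4399σ.
Subtracting: σ = (-40.2 − -144)/(0.4399 − (-1.881)) = 44.73.
Then μ = -144 − (-1.881)·44.73 = -59.88.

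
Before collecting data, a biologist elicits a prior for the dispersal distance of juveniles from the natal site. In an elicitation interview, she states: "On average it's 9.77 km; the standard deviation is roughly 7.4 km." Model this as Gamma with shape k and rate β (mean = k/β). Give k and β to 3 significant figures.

For Gamma(k, rate β): mean = k/β, variance = k/β², so CV = 1/√k.
CV = SD/mean = 7.4/9.77 = 0.7574, hence k = 1/CV² = 1.74.
Then β = k/mean = 1.74/9.77 = 0.178.

k ≈ 1.74, β ≈ 0.178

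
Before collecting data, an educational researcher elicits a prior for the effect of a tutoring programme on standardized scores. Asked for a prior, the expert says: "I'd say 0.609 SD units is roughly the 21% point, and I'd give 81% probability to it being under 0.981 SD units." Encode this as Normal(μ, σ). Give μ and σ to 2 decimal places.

μ = 0.79, σ = 0.22

For Normal(μ,σ), the p-quantile is μ + z_p·σ. Here z_{0.21} = -0.8064, z_{0.81} = 0.8779.
So 0.609 = μ − 0.8064σ and 0.981 = μ + 0.8779σ.
Subtracting: σ = (0.981 − 0.609)/(0.8779 − (-0.8064)) = 0.22.
Then μ = 0.609 − (-0.8064)·0.22 = 0.79.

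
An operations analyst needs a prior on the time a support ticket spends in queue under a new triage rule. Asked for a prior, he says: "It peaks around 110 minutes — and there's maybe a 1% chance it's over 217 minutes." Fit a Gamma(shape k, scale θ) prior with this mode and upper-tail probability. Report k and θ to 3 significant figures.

Gamma(k,θ) with k>1 has mode (k−1)θ, so θ = 110/(k−1).
Need P(X < 217) = 0.99 with θ tied to k this way. Start at k = 2, θ = 110: P(X<217) ≈ 0.587.
Too low — raise k to concentrate. Iterating converges to k ≈ 11.7.
Then θ = 110/(11.7−1) ≈ 10.3.

k ≈ 11.7, θ ≈ 10.3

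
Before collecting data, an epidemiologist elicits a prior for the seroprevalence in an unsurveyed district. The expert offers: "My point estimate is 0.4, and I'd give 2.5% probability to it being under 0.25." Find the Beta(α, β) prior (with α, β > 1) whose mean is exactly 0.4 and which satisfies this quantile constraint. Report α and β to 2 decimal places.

α ≈ 14.72, β ≈ 22.09

With mean 0.4 fixed, write α = 0.4s, β = 0.6s where s = α+β.
Need P(θ < 0.25) = 0.025 under Beta(0.4s, 0.6s). Normal approximation: (q−m)/√(m(1−m)/s) ≈ z_{0.025} = -1.96, so s ≈ 0.4·0.6·(-1.96)²/(0.25−0.4)² = 41.0.
At s = 41.0: P(θ<0.25) ≈ 0.019. Adjusting to match 0.025 gives s ≈ 36.81.
So α = 0.4·36.81 ≈ 14.72, β = 0.6·36.81 ≈ 22.09.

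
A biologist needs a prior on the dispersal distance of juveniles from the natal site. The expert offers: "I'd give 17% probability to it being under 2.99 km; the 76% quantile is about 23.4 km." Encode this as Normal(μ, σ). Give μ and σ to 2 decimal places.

μ = 14.72, σ = 12.29

For Normal(μ,σ), the p-quantile is μ + z_p·σ. Here z_{0.17} = -0.9542, z_{0.76} = 0.7063.
So 2.99 = μ − 0.9542σ and 23.4 = μ + 0.7063σ.
Subtracting: σ = (23.4 − 2.99)/(0.7063 − (-0.9542)) = 12.29.
Then μ = 2.99 − (-0.9542)·12.29 = 14.72.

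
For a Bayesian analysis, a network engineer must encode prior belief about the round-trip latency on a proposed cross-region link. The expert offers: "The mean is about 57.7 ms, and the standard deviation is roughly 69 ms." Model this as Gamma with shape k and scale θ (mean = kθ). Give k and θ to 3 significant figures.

k ≈ 0.699, θ ≈ 82.5

For Gamma(k, scale θ): mean = kθ, variance = kθ², so CV = 1/√k.
CV = SD/mean = 69/57.7 = 1.196, hence k = 1/CV² = 0.699.
Then θ = mean/k = 57.7/0.699 = 82.5.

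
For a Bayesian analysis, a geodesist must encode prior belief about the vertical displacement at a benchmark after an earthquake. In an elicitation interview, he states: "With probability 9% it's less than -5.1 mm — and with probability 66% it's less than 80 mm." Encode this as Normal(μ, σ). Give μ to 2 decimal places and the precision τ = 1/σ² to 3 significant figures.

μ = 59.98, τ = 0.000424

The p-quantile of Normal(μ,σ) is μ + z_p·σ, with z_{0.09} = -1.341 and z_{0.66} = 0.4125.
Eliminate σ: μ = (z₂·x₁ − z₁·x₂)/(z₂ − z₁) = (0.4125·-5.1 − (-1.341)·80)/1.753 = 59.98.
Then σ = (x₂ − x₁)/(z₂ − z₁) = (80 − -5.1)/1.753 = 48.54.
Precision τ = 1/σ² = 1/48.54² = 0.000424.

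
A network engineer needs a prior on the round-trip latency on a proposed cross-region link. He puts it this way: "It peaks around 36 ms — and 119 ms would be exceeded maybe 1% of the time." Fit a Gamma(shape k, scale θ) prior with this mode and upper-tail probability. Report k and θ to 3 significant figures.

Gamma(k,θ) with k>1 has mode (k−1)θ, so θ = 36/(k−1).
Need P(X < 119) = 0.99 with θ tied to k this way. Start at k = 2, θ = 36: P(X<119) ≈ 0.842.
Too low — raise k to concentrate. Iterating converges to k ≈ 4.07.
Then θ = 36/(4.07−1) ≈ 11.7.

k ≈ 4.07, θ ≈ 11.7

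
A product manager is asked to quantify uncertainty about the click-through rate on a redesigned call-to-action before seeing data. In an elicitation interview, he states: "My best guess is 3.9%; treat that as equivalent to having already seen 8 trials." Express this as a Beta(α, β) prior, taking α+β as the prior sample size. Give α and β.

Under the effective-sample-size interpretation, Beta(α, β) has prior mean α/(α+β) and prior sample size α+β.
So α+β = 8 and α/(α+β) = 0.039, giving α = 0.039·8 = 0.312 and β = 8 − 0.312 = 7.688.

α = 0.312, β = 7.688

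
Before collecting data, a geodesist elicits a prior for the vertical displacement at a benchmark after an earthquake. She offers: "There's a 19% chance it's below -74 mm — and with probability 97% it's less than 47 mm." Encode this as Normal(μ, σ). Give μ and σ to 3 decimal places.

The p-quantile of Normal(μ,σ) is μ + z_p·σ, with z_{0.19} = -0.8779 and z_{0.97} = 1.881.
Eliminate σ: μ = (z₂·x₁ − z₁·x₂)/(z₂ − z₁) = (1.881·-74 − (-0.8779)·47)/2.759 = -35.494.
Then σ = (x₂ − x₁)/(z₂ − z₁) = (47 − -74)/2.759 = 43.861.

μ = -35.494, σ = 43.861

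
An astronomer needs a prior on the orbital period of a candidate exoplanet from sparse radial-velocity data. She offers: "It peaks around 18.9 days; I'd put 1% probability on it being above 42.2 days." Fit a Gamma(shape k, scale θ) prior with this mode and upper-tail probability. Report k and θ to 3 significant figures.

k ≈ 8.45, θ ≈ 2.54

Gamma(k,θ) with k>1 has mode (k−1)θ, so θ = 18.9/(k−1).
Need P(X < 42.2) = 0.99 with θ tied to k this way. Start at k = 2, θ = 18.9: P(X<42.2) ≈ 0.653.
Too low — raise k to concentrate. Iterating converges to k ≈ 8.45.
Then θ = 18.9/(8.45−1) ≈ 2.54.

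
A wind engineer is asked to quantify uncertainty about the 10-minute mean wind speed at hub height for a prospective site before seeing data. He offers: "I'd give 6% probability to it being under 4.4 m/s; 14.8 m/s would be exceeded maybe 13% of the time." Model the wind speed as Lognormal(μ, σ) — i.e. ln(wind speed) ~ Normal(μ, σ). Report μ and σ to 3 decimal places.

μ ≈ 2.185, σ ≈ 0.452

If T ~ Lognormal(μ,σ) then ln T ~ Normal(μ,σ), so the p-quantile of ln T is μ + z_p·σ.
ln(4.4) = 1.482 and ln(14.8) = 2.695; z_{0.06} = -1.555, z_{0.87} = 1.126.
σ = (2.695 − 1.482)/(1.126 − (-1.555)) = 0.452.
μ = 1.482 − (-1.555)·0.452 = 2.185.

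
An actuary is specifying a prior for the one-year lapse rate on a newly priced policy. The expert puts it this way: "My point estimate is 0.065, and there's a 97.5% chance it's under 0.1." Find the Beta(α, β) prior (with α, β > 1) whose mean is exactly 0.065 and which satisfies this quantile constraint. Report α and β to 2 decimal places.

α ≈ 15.09, β ≈ 217.12

With mean 0.065 fixed, write α = 0.065s, β = 0.935s where s = α+β.
Need P(θ < 0.1) = 0.975 under Beta(0.065s, 0.935s). Normal approximation: (q−m)/√(m(1−m)/s) ≈ z_{0.975} = 1.96, so s ≈ 0.065·0.935·(1.96)²/(0.1−0.065)² = 190.6.
At s = 190.6: P(θ<0.1) ≈ 0.963. Adjusting to match 0.975 gives s ≈ 232.22.
So α = 0.065·232.22 ≈ 15.09, β = 0.935·232.22 ≈ 217.12.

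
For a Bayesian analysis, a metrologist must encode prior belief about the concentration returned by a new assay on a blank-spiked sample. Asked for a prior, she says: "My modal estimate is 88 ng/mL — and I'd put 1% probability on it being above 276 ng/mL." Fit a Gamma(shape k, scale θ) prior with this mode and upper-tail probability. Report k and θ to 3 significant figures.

k ≈ 4.41, θ ≈ 25.8

Gamma(k,θ) with k>1 has mode (k−1)θ, so θ = 88/(k−1).
Need P(X < 276) = 0.99 with θ tied to k this way. Start at k = 2, θ = 88: P(X<276) ≈ 0.820.
Too low — raise k to concentrate. Iterating converges to k ≈ 4.41.
Then θ = 88/(4.41−1) ≈ 25.8.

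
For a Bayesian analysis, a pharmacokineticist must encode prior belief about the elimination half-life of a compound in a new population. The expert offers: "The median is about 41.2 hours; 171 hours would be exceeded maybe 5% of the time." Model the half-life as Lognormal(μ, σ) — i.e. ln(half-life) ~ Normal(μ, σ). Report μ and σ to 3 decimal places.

If T ~ Lognormal(μ,σ) then ln T ~ Normal(μ,σ), so the p-quantile of ln T is μ + z_p·σ.
ln(41.2) = 3.718 and ln(171) = 5.142; z_{0.5} = 0, z_{0.95} = 1.645.
σ = (5.142 − 3.718)/(1.645 − (0)) = 0.865.
μ = 3.718 − (0)·0.865 = 3.718.

μ ≈ 3.718, σ ≈ 0.865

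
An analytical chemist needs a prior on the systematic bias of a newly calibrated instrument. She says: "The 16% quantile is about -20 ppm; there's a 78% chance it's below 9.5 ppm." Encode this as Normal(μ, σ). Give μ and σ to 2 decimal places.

The p-quantile of Normal(μ,σ) is μ + z_p·σ, with z_{0.16} = -0.9945 and z_{0.78} = 0.7722.
Eliminate σ: μ = (z₂·x₁ − z₁·x₂)/(z₂ − z₁) = (0.7722·-20 − (-0.9945)·9.5)/1.767 = -3.39.
Then σ = (x₂ − x₁)/(z₂ − z₁) = (9.5 − -20)/1.767 = 16.70.

μ = -3.39, σ = 16.70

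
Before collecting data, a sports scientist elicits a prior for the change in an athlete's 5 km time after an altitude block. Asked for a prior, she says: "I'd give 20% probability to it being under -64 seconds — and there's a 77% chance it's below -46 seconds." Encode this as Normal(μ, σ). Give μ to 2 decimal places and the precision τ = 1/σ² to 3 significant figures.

For Normal(μ,σ), the p-quantile is μ + z_p·σ. Here z_{0.2} = -0.8416, z_{0.77} = 0.7388.
So -64 = μ − 0.8416σ and -46 = μ + 0.7388σ.
Subtracting: σ = (-46 − -64)/(0.7388 − (-0.8416)) = 11.39.
Then μ = -64 − (-0.8416)·11.39 = -54.41.
Precision τ = 1/σ² = 1/11.39² = 0.00771.

μ = -54.41, τ = 0.00771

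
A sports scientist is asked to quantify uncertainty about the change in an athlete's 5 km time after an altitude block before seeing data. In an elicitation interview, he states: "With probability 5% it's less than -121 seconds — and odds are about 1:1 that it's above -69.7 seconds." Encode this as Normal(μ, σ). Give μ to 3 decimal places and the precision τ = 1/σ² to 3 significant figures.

μ = -69.700, τ = 0.00103

For Normal(μ,σ), the p-quantile is μ + z_p·σ. Here z_{0.05} = -1.645, z_{0.5} = 0.
So -121 = μ − 1.645σ and -69.7 = μ + 0σ.
Subtracting: σ = (-69.7 − -121)/(0 − (-1.645)) = 31.188.
Then μ = -121 − (-1.645)·31.188 = -69.700.
Precision τ = 1/σ² = 1/31.19² = 0.00103.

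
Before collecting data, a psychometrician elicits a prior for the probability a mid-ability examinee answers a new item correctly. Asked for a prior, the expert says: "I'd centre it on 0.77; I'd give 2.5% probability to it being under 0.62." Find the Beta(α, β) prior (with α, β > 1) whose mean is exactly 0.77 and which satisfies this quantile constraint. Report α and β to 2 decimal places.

α ≈ 27.17, β ≈ 8.11

With mean 0.77 fixed, write α = 0.77s, β = 0.23s where s = α+β.
Need P(θ < 0.62) = 0.025 under Beta(0.77s, 0.23s). Normal approximation: (q−m)/√(m(1−m)/s) ≈ z_{0.025} = -1.96, so s ≈ 0.77·0.23·(-1.96)²/(0.62−0.77)² = 30.2.
At s = 30.2: P(θ<0.62) ≈ 0.034. Adjusting to match 0.025 gives s ≈ 35.28.
So α = 0.77·35.28 ≈ 27.17, β = 0.23·35.28 ≈ 8.11.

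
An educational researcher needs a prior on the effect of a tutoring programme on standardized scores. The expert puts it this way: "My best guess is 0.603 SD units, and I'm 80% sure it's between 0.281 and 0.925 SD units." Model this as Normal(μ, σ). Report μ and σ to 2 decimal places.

μ = 0.60, σ = 0.25

A symmetric 80% interval runs μ ± z·σ with z = 1.282.
Half-width = 0.322, so σ = 0.322/1.282 = 0.25.
μ is the stated best guess, 0.60.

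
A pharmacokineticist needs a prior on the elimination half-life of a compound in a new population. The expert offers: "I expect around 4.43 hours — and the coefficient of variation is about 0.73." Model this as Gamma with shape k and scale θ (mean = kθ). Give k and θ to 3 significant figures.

For Gamma(k, scale θ): mean = kθ, variance = kθ², so CV = 1/√k.
CV = 0.73, hence k = 1/CV² = 1.88.
Then θ = mean/k = 4.43/1.88 = 2.36.

k ≈ 1.88, θ ≈ 2.36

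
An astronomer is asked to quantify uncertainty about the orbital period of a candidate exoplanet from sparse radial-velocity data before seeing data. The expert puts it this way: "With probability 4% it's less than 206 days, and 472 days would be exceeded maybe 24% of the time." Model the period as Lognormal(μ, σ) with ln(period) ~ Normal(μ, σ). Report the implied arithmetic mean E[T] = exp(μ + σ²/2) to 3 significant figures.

E[T] ≈ 394 days

If T ~ Lognormal(μ,σ) then ln T ~ Normal(μ,σ), so the p-quantile of ln T is μ + z_p·σ.
ln(206) = 5.328 and ln(472) = 6.157; z_{0.04} = -1.751, z_{0.76} = 0.7063.
σ = (6.157 − 5.328)/(0.7063 − (-1.751)) = 0.337.
μ = 5.328 − (-1.751)·0.337 = 5.919.
E[T] = exp(μ + σ²/2) = exp(5.919 + 0.0569) = 394 days.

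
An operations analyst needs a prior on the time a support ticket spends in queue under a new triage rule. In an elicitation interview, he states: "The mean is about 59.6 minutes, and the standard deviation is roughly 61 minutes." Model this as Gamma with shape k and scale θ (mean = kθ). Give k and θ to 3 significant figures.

For Gamma(k, scale θ): mean = kθ, variance = kθ², so CV = 1/√k.
CV = SD/mean = 61/59.6 = 1.023, hence k = 1/CV² = 0.955.
Then θ = mean/k = 59.6/0.955 = 62.4.

k ≈ 0.955, θ ≈ 62.4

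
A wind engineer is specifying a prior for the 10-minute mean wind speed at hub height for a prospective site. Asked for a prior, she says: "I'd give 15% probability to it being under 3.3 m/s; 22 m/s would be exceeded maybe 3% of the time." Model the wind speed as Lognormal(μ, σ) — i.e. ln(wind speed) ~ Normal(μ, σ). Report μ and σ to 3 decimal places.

If T ~ Lognormal(μ,σ) then ln T ~ Normal(μ,σ), so the p-quantile of ln T is μ + z_p·σ.
ln(3.3) = 1.194 and ln(22) = 3.091; z_{0.15} = -1.036, z_{0.97} = 1.881.
σ = (3.091 − 1.194)/(1.881 − (-1.036)) = 0.650.
μ = 1.194 − (-1.036)·0.650 = 1.868.

μ ≈ 1.868, σ ≈ 0.650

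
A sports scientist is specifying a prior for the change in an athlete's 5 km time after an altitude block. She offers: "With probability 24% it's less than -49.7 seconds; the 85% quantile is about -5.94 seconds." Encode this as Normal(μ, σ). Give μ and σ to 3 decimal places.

For Normal(μ,σ), the p-quantile is μ + z_p·σ. Here z_{0.24} = -0.7063, z_{0.85} = 1.036.
So -49.7 = μ − 0.7063σ and -5.94 = μ + 1.036σ.
Subtracting: σ = (-5.94 − -49.7)/(1.036 − (-0.7063)) = 25.110.
Then μ = -49.7 − (-0.7063)·25.110 = -31.965.

μ = -31.965, σ = 25.110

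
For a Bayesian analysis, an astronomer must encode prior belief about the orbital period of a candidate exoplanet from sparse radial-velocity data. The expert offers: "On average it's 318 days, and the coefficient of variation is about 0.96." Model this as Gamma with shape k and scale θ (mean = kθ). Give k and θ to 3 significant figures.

For Gamma(k, scale θ): mean = kθ, variance = kθ², so CV = 1/√k.
CV = 0.96, hence k = 1/CV² = 1.09.
Then θ = mean/k = 318/1.09 = 293.

k ≈ 1.09, θ ≈ 293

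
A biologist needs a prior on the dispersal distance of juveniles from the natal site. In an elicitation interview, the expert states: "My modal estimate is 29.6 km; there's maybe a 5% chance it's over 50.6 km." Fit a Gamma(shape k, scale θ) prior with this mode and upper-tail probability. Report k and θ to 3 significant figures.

k ≈ 10.7, θ ≈ 3.05

Gamma(k,θ) with k>1 has mode (k−1)θ, so θ = 29.6/(k−1).
Need P(X < 50.6) = 0.95 with θ tied to k this way. Start at k = 2, θ = 29.6: P(X<50.6) ≈ 0.510.
Too low — raise k to concentrate. Iterating converges to k ≈ 10.7.
Then θ = 29.6/(10.7−1) ≈ 3.05.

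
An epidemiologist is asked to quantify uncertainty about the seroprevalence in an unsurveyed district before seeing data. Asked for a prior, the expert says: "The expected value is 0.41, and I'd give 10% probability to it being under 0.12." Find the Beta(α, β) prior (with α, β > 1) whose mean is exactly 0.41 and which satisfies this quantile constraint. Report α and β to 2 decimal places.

α ≈ 1.56, β ≈ 2.25

With mean 0.41 fixed, write α = 0.41s, β = 0.59s where s = α+β.
Need P(θ < 0.12) = 0.1 under Beta(0.41s, 0.59s). Normal approximation: (q−m)/√(m(1−m)/s) ≈ z_{0.1} = -1.28, so s ≈ 0.41·0.59·(-1.28)²/(0.12−0.41)² = 4.7.
At s = 4.7: P(θ<0.12) ≈ 0.073. Adjusting to match 0.1 gives s ≈ 3.81.
So α = 0.41·3.81 ≈ 1.56, β = 0.59·3.81 ≈ 2.25.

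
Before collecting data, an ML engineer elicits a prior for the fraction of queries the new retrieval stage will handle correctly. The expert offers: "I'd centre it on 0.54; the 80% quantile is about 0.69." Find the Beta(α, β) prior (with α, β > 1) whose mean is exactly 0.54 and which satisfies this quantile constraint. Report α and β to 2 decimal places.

With mean 0.54 fixed, write α = 0.54s, β = 0.46s where s = α+β.
Need P(θ < 0.69) = 0.8 under Beta(0.54s, 0.46s). Normal approximation: (q−m)/√(m(1−m)/s) ≈ z_{0.8} = 0.842, so s ≈ 0.54·0.46·(0.842)²/(0.69−0.54)² = 7.8.
At s = 7.8: P(θ<0.69) ≈ 0.797. Adjusting to match 0.8 gives s ≈ 8.01.
So α = 0.54·8.01 ≈ 4.33, β = 0.46·8.01 ≈ 3.69.

α ≈ 4.33, β ≈ 3.69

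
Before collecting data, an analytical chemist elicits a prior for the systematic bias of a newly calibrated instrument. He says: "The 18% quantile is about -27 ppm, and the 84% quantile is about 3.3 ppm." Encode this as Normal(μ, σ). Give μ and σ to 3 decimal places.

The p-quantile of Normal(μ,σ) is μ + z_p·σ, with z_{0.18} = -0.9154 and z_{0.84} = 0.9945.
Eliminate σ: μ = (z₂·x₁ − z₁·x₂)/(z₂ − z₁) = (0.9945·-27 − (-0.9154)·3.3)/1.91 = -12.477.
Then σ = (x₂ − x₁)/(z₂ − z₁) = (3.3 − -27)/1.91 = 15.865.

μ = -12.477, σ = 15.865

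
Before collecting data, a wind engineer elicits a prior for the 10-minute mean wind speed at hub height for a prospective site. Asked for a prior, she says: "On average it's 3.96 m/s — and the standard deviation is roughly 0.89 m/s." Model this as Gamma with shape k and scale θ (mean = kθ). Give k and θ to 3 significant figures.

k ≈ 19.8, θ ≈ 0.2

For Gamma(k, scale θ): mean = kθ, variance = kθ², so CV = 1/√k.
CV = SD/mean = 0.89/3.96 = 0.2247, hence k = 1/CV² = 19.8.
Then θ = mean/k = 3.96/19.8 = 0.2.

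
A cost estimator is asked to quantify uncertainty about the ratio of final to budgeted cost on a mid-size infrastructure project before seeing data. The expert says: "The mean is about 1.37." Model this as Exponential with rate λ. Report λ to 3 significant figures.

Exponential mean = 1/λ, so λ = 1/1.37 = 0.73.

λ ≈ 0.73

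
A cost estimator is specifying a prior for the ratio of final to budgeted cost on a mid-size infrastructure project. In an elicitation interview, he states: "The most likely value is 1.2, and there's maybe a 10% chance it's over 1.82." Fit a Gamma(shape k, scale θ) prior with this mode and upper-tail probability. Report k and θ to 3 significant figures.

k ≈ 11.7, θ ≈ 0.112

Gamma(k,θ) with k>1 has mode (k−1)θ, so θ = 1.2/(k−1).
Need P(X < 1.82) = 0.9 with θ tied to k this way. Start at k = 2, θ = 1.2: P(X<1.82) ≈ 0.448.
Too low — raise k to concentrate. Iterating converges to k ≈ 11.7.
Then θ = 1.2/(11.7−1) ≈ 0.112.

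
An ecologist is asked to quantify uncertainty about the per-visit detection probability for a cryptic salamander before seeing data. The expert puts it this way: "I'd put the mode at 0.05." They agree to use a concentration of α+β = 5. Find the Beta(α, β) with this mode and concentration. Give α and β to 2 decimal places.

For α,β > 1 the Beta mode is (α−1)/(α+β−2). With α+β = 5, the mode is (α−1)/3.
Set (α−1)/3 = 0.05 → α = 1 + 0.05·3 = 1.15.
β = 5 − α = 3.85.

α = 1.15, β = 3.85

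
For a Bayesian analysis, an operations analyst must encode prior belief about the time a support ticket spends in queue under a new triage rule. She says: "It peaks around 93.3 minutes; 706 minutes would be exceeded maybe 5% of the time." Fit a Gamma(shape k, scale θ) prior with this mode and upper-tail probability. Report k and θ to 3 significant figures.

k ≈ 1.52, θ ≈ 179

Gamma(k,θ) with k>1 has mode (k−1)θ, so θ = 93.3/(k−1).
Need P(X < 706) = 0.95 with θ tied to k this way. Start at k = 2, θ = 93.3: P(X<706) ≈ 0.996.
Too high — lower k to spread out. Iterating converges to k ≈ 1.52.
Then θ = 93.3/(1.52−1) ≈ 179.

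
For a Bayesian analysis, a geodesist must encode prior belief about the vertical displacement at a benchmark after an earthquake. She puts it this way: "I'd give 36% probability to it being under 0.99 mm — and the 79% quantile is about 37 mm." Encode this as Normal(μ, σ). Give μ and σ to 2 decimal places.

μ = 12.07, σ = 30.91

The p-quantile of Normal(μ,σ) is μ + z_p·σ, with z_{0.36} = -0.3585 and z_{0.79} = 0.8064.
Eliminate σ: μ = (z₂·x₁ − z₁·x₂)/(z₂ − z₁) = (0.8064·0.99 − (-0.3585)·37)/1.165 = 12.07.
Then σ = (x₂ − x₁)/(z₂ − z₁) = (37 − 0.99)/1.165 = 30.91.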